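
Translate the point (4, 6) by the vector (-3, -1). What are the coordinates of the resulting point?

Translation by (-3, -1) (homogeneous matrix [[1, 0, -3], [0, 1, -1], [0, 0, 1]]):
x' = 4 + -3 = 1
y' = 6 + -1 = 5
Result: (1, 5)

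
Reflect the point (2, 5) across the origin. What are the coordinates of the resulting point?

Reflection across origin: (2, 5) → (-2, -5)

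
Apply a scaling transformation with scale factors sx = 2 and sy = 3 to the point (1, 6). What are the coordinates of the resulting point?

Scaling matrix:
[[2, 0], [0, 3]]
Result: (1 × 2, 6 × 3) = (2, 18)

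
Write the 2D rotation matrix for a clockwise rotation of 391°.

Rotation matrix formula: [[cos θ, -sin θ], [sin θ, cos θ]]
A clockwise rotation by 391° is equivalent to a counterclockwise rotation by -391°.
For θ = -391°:
cos(-391°) = 0.8572
sin(-391°) = -0.5150
Result: [[0.8572, 0.5150], [-0.5150, 0.8572]]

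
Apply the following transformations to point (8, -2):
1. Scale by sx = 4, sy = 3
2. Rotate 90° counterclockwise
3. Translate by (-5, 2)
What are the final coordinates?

Step 1: Scale → (32, -6)
Step 2: Rotate 90° → (6, 32)
Step 3: Translate → (1, 34)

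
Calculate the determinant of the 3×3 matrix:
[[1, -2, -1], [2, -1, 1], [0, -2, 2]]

Expansion along first row:
det = 1·det([[-1,1],[-2,2]]) - -2·det([[2,1],[0,2]]) + -1·det([[2,-1],[0,-2]])
    = 1·(-1·2 - 1·-2) - -2·(2·2 - 1·0) + -1·(2·-2 - -1·0)
    = 1·0 - -2·4 + -1·-4
    = 0 + 8 + 4 = 12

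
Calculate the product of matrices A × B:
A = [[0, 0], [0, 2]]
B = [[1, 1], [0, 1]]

Matrix multiplication:
C[0][0] = 0×1 + 0×0 = 0
C[0][1] = 0×1 + 0×1 = 0
C[1][0] = 0×1 + 2×0 = 0
C[1][1] = 0×1 + 2×1 = 2
Result: [[0, 0], [0, 2]]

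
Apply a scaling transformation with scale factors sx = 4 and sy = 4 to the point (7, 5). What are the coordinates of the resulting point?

Scaling matrix:
[[4, 0], [0, 4]]
Result: (7 × 4, 5 × 4) = (28, 20)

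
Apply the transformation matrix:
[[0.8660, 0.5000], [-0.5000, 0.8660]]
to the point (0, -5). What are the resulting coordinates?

Matrix multiplication:
[[0.8660, 0.5000], [-0.5000, 0.8660]] × [0, -5]ᵀ
= [(0.8660)(0) + (0.5000)(-5), (-0.5000)(0) + (0.8660)(-5)]ᵀ
= [-2.5000, -4.3300]ᵀ
Result: (-2.5000, -4.3300)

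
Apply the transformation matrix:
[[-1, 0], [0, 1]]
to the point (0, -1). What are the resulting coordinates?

Matrix multiplication:
[[-1, 0], [0, 1]] × [0, -1]ᵀ
= [(-1)(0) + (0)(-1), (0)(0) + (1)(-1)]ᵀ
= [0, -1]ᵀ
Result: (0, -1)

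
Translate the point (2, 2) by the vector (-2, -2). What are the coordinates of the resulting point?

Translation by (-2, -2) (homogeneous matrix [[1, 0, -2], [0, 1, -2], [0, 0, 1]]):
x' = 2 + -2 = 0
y' = 2 + -2 = 0
Result: (0, 0)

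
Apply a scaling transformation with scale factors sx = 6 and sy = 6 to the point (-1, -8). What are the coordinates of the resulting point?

Scaling matrix:
[[6, 0], [0, 6]]
Result: (-1 × 6, -8 × 6) = (-6, -48)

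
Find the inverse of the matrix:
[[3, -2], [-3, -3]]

For [[a,b],[c,d]], inverse = (1/det)·[[d,-b],[-c,a]]
det = (3)(-3) - (-2)(-3) = -9 - 6 = -15
Inverse = (1/-15)·[[-3, 2], [3, 3]]
= [[1/5, -2/15], [-1/5, -1/5]]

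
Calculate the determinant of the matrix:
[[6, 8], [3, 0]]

For a 2×2 matrix [[a, b], [c, d]], det = ad - bc
det = (6)(0) - (8)(3) = 0 - 24 = -24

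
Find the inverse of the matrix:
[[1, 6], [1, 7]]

For [[a,b],[c,d]], inverse = (1/det)·[[d,-b],[-c,a]]
det = (1)(7) - (6)(1) = 7 - 6 = 1
Inverse = [[7, -6], [-1, 1]]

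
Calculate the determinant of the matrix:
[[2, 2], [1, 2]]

For a 2×2 matrix [[a, b], [c, d]], det = ad - bc
det = (2)(2) - (2)(1) = 4 - 2 = 2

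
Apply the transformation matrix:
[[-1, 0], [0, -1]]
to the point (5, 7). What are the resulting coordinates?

Matrix multiplication:
[[-1, 0], [0, -1]] × [5, 7]ᵀ
= [(-1)(5) + (0)(7), (0)(5) + (-1)(7)]ᵀ
= [-5, -7]ᵀ
Result: (-5, -7)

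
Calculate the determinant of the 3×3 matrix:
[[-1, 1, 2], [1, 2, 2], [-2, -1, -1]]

Expansion along first row:
det = -1·det([[2,2],[-1,-1]]) - 1·det([[1,2],[-2,-1]]) + 2·det([[1,2],[-2,-1]])
    = -1·(2·-1 - 2·-1) - 1·(1·-1 - 2·-2) + 2·(1·-1 - 2·-2)
    = -1·0 - 1·3 + 2·3
    = 0 + -3 + 6 = 3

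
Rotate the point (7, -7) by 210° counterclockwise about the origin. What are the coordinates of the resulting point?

Rotation matrix for 210°: [[cos 210°, -sin 210°], [sin 210°, cos 210°]] ≈ [[-0.866025, 0.500000], [-0.500000, -0.866025]]
[[-0.866025, 0.500000], [-0.500000, -0.866025]] × [7, -7]ᵀ ≈ [-9.5622, 2.5622]ᵀ
Result: (-9.5622, 2.5622)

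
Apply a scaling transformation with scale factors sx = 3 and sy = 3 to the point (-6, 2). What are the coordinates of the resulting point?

Scaling matrix:
[[3, 0], [0, 3]]
Result: (-6 × 3, 2 × 3) = (-18, 6)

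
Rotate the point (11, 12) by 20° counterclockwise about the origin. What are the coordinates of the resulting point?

Rotation matrix for 20°: [[cos 20°, -sin 20°], [sin 20°, cos 20°]] ≈ [[0.939693, -0.342020], [0.342020, 0.939693]]
[[0.939693, -0.342020], [0.342020, 0.939693]] × [11, 12]ᵀ ≈ [6.2324, 15.0385]ᵀ
Result: (6.2324, 15.0385)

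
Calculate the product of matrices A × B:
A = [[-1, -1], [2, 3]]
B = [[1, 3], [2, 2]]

Matrix multiplication:
C[0][0] = -1×1 + -1×2 = -3
C[0][1] = -1×3 + -1×2 = -5
C[1][0] = 2×1 + 3×2 = 8
C[1][1] = 2×3 + 3×2 = 12
Result: [[-3, -5], [8, 12]]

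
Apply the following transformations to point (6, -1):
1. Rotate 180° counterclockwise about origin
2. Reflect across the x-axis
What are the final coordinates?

Step 1: Rotate 180° → (-6, 1)
Step 2: Reflect across x-axis → (-6, -1)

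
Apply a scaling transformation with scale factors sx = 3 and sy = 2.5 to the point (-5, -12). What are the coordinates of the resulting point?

Scaling matrix:
[[3, 0], [0, 2.50]]
Result: (-5 × 3, -12 × 2.5) = (-15, -30)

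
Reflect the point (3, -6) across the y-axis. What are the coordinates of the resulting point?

Reflection across y-axis: (3, -6) → (-3, -6)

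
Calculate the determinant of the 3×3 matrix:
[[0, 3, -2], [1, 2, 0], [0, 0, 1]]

Expansion along first row:
det = 0·det([[2,0],[0,1]]) - 3·det([[1,0],[0,1]]) + -2·det([[1,2],[0,0]])
    = 0·(2·1 - 0·0) - 3·(1·1 - 0·0) + -2·(1·0 - 2·0)
    = 0·2 - 3·1 + -2·0
    = 0 + -3 + 0 = -3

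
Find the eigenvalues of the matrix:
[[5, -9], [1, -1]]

Characteristic equation: det(A - λI) = 0
λ² - (trace)λ + (det) = 0
trace = 5 + -1 = 4, det = (5)(-1) - (-9)(1) = 4
λ² - (4)λ + (4) = 0
λ = (4 ± √((4)² - 4·(4))) / 2 = (4 ± √0) / 2
Solving: λ = 2, 2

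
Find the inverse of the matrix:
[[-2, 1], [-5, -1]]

For [[a,b],[c,d]], inverse = (1/det)·[[d,-b],[-c,a]]
det = (-2)(-1) - (1)(-5) = 2 - -5 = 7
Inverse = (1/7)·[[-1, -1], [5, -2]]
= [[-1/7, -1/7], [5/7, -2/7]]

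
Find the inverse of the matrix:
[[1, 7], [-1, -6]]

For [[a,b],[c,d]], inverse = (1/det)·[[d,-b],[-c,a]]
det = (1)(-6) - (7)(-1) = -6 - -7 = 1
Inverse = [[-6, -7], [1, 1]]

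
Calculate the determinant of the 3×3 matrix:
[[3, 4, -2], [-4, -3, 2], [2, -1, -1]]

Expansion along first row:
det = 3·det([[-3,2],[-1,-1]]) - 4·det([[-4,2],[2,-1]]) + -2·det([[-4,-3],[2,-1]])
    = 3·(-3·-1 - 2·-1) - 4·(-4·-1 - 2·2) + -2·(-4·-1 - -3·2)
    = 3·5 - 4·0 + -2·10
    = 15 + 0 + -20 = -5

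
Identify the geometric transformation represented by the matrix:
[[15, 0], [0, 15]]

This matrix represents: uniform scaling by factor 15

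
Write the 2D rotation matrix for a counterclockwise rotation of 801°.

Rotation matrix formula: [[cos θ, -sin θ], [sin θ, cos θ]]
For θ = 801°:
cos(801°) = 0.1564
sin(801°) = 0.9877
Result: [[0.1564, -0.9877], [0.9877, 0.1564]]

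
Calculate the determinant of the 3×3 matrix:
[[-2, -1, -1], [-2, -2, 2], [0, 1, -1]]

Expansion along first row:
det = -2·det([[-2,2],[1,-1]]) - -1·det([[-2,2],[0,-1]]) + -1·det([[-2,-2],[0,1]])
    = -2·(-2·-1 - 2·1) - -1·(-2·-1 - 2·0) + -1·(-2·1 - -2·0)
    = -2·0 - -1·2 + -1·-2
    = 0 + 2 + 2 = 4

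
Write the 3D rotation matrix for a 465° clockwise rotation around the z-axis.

Rotation matrix for clockwise 465° around z-axis:
A clockwise rotation by 465° is a counterclockwise rotation by -465°.
cos(-465°) = -0.2588, sin(-465°) = -0.9659
Result: [[-0.2588, 0.9659, 0], [-0.9659, -0.2588, 0], [0, 0, 1]]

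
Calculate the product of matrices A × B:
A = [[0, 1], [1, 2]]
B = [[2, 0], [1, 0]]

Matrix multiplication:
C[0][0] = 0×2 + 1×1 = 1
C[0][1] = 0×0 + 1×0 = 0
C[1][0] = 1×2 + 2×1 = 4
C[1][1] = 1×0 + 2×0 = 0
Result: [[1, 0], [4, 0]]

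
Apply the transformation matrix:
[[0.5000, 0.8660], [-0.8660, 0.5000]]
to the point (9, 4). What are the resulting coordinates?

Matrix multiplication:
[[0.5000, 0.8660], [-0.8660, 0.5000]] × [9, 4]ᵀ
= [(0.5000)(9) + (0.8660)(4), (-0.8660)(9) + (0.5000)(4)]ᵀ
= [7.9640, -5.7940]ᵀ
Result: (7.9640, -5.7940)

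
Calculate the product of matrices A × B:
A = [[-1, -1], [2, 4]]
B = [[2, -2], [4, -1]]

Matrix multiplication:
C[0][0] = -1×2 + -1×4 = -6
C[0][1] = -1×-2 + -1×-1 = 3
C[1][0] = 2×2 + 4×4 = 20
C[1][1] = 2×-2 + 4×-1 = -8
Result: [[-6, 3], [20, -8]]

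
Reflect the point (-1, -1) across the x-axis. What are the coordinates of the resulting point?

Reflection across x-axis: (-1, -1) → (-1, 1)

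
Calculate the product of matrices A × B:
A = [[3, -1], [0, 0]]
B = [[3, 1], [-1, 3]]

Matrix multiplication:
C[0][0] = 3×3 + -1×-1 = 10
C[0][1] = 3×1 + -1×3 = 0
C[1][0] = 0×3 + 0×-1 = 0
C[1][1] = 0×1 + 0×3 = 0
Result: [[10, 0], [0, 0]]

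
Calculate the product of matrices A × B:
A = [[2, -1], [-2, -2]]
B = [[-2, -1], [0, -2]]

Matrix multiplication:
C[0][0] = 2×-2 + -1×0 = -4
C[0][1] = 2×-1 + -1×-2 = 0
C[1][0] = -2×-2 + -2×0 = 4
C[1][1] = -2×-1 + -2×-2 = 6
Result: [[-4, 0], [4, 6]]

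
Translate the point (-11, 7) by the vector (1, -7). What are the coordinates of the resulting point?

Translation by (1, -7) (homogeneous matrix [[1, 0, 1], [0, 1, -7], [0, 0, 1]]):
x' = -11 + 1 = -10
y' = 7 + -7 = 0
Result: (-10, 0)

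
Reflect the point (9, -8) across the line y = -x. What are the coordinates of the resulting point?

Reflection across line y = -x: (9, -8) → (8, -9)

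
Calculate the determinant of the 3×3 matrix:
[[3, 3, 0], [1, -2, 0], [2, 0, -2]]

Expansion along first row:
det = 3·det([[-2,0],[0,-2]]) - 3·det([[1,0],[2,-2]]) + 0·det([[1,-2],[2,0]])
    = 3·(-2·-2 - 0·0) - 3·(1·-2 - 0·2) + 0·(1·0 - -2·2)
    = 3·4 - 3·-2 + 0·4
    = 12 + 6 + 0 = 18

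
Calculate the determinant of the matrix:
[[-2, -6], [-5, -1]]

For a 2×2 matrix [[a, b], [c, d]], det = ad - bc
det = (-2)(-1) - (-6)(-5) = 2 - 30 = -28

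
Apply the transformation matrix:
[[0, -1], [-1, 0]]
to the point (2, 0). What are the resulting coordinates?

Matrix multiplication:
[[0, -1], [-1, 0]] × [2, 0]ᵀ
= [(0)(2) + (-1)(0), (-1)(2) + (0)(0)]ᵀ
= [0, -2]ᵀ
Result: (0, -2)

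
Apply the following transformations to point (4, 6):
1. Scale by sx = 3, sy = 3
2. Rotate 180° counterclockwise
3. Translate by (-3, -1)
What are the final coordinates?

Step 1: Scale → (12, 18)
Step 2: Rotate 180° → (-12, -18)
Step 3: Translate → (-15, -19)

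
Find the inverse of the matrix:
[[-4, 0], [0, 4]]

For [[a,b],[c,d]], inverse = (1/det)·[[d,-b],[-c,a]]
det = (-4)(4) - (0)(0) = -16 - 0 = -16
Inverse = (1/-16)·[[4, 0], [0, -4]]
= [[-1/4, 0], [0, 1/4]]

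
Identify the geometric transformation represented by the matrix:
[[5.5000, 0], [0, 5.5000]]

This matrix represents: uniform scaling by factor 5.5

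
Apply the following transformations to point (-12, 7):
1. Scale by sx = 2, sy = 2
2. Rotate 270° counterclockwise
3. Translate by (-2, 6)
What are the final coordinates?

Step 1: Scale → (-24, 14)
Step 2: Rotate 270° → (14, 24)
Step 3: Translate → (12, 30)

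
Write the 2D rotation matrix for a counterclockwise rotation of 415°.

Rotation matrix formula: [[cos θ, -sin θ], [sin θ, cos θ]]
For θ = 415°:
cos(415°) = 0.5736
sin(415°) = 0.8192
Result: [[0.5736, -0.8192], [0.8192, 0.5736]]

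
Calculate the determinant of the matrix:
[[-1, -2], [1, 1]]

For a 2×2 matrix [[a, b], [c, d]], det = ad - bc
det = (-1)(1) - (-2)(1) = -1 - -2 = 1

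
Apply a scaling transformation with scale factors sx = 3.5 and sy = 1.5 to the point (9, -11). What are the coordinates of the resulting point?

Scaling matrix:
[[3.50, 0], [0, 1.50]]
Result: (9 × 3.5, -11 × 1.5) = (31.5, -16.5)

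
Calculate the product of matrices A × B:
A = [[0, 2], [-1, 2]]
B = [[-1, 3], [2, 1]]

Matrix multiplication:
C[0][0] = 0×-1 + 2×2 = 4
C[0][1] = 0×3 + 2×1 = 2
C[1][0] = -1×-1 + 2×2 = 5
C[1][1] = -1×3 + 2×1 = -1
Result: [[4, 2], [5, -1]]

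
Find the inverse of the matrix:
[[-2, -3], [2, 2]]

For [[a,b],[c,d]], inverse = (1/det)·[[d,-b],[-c,a]]
det = (-2)(2) - (-3)(2) = -4 - -6 = 2
Inverse = (1/2)·[[2, 3], [-2, -2]]
= [[1, 3/2], [-1, -1]]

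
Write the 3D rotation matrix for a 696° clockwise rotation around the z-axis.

Rotation matrix for clockwise 696° around z-axis:
A clockwise rotation by 696° is a counterclockwise rotation by -696°.
cos(-696°) = 0.9135, sin(-696°) = 0.4067
Result: [[0.9135, -0.4067, 0], [0.4067, 0.9135, 0], [0, 0, 1]]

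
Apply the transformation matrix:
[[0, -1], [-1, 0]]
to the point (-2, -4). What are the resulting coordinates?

Matrix multiplication:
[[0, -1], [-1, 0]] × [-2, -4]ᵀ
= [(0)(-2) + (-1)(-4), (-1)(-2) + (0)(-4)]ᵀ
= [4, 2]ᵀ
Result: (4, 2)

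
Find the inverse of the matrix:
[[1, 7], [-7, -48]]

For [[a,b],[c,d]], inverse = (1/det)·[[d,-b],[-c,a]]
det = (1)(-48) - (7)(-7) = -48 - -49 = 1
Inverse = [[-48, -7], [7, 1]]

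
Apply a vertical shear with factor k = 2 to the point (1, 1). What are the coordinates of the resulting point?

Shear matrix for vertical shear with factor k = 2:
[[1, 0], [2, 1]]
Result: (1, 1) → (1, 3)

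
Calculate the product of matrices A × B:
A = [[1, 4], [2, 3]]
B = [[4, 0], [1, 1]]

Matrix multiplication:
C[0][0] = 1×4 + 4×1 = 8
C[0][1] = 1×0 + 4×1 = 4
C[1][0] = 2×4 + 3×1 = 11
C[1][1] = 2×0 + 3×1 = 3
Result: [[8, 4], [11, 3]]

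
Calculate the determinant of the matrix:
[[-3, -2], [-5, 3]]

For a 2×2 matrix [[a, b], [c, d]], det = ad - bc
det = (-3)(3) - (-2)(-5) = -9 - 10 = -19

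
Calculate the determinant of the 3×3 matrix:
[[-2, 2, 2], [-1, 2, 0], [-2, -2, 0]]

Expansion along first row:
det = -2·det([[2,0],[-2,0]]) - 2·det([[-1,0],[-2,0]]) + 2·det([[-1,2],[-2,-2]])
    = -2·(2·0 - 0·-2) - 2·(-1·0 - 0·-2) + 2·(-1·-2 - 2·-2)
    = -2·0 - 2·0 + 2·6
    = 0 + 0 + 12 = 12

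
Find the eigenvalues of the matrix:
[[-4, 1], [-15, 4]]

Characteristic equation: det(A - λI) = 0
λ² - (trace)λ + (det) = 0
trace = -4 + 4 = 0, det = (-4)(4) - (1)(-15) = -1
λ² - (0)λ + (-1) = 0
λ = (0 ± √((0)² - 4·(-1))) / 2 = (0 ± √4) / 2
Solving: λ = -1, 1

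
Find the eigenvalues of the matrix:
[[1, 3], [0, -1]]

Characteristic equation: det(A - λI) = 0
λ² - (trace)λ + (det) = 0
trace = 1 + -1 = 0, det = (1)(-1) - (3)(0) = -1
λ² - (0)λ + (-1) = 0
λ = (0 ± √((0)² - 4·(-1))) / 2 = (0 ± √4) / 2
Solving: λ = -1, 1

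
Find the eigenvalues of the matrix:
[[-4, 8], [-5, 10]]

Characteristic equation: det(A - λI) = 0
λ² - (trace)λ + (det) = 0
trace = -4 + 10 = 6, det = (-4)(10) - (8)(-5) = 0
λ² - (6)λ + (0) = 0
λ = (6 ± √((6)² - 4·(0))) / 2 = (6 ± √36) / 2
Solving: λ = 0, 6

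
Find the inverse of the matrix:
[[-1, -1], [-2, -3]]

For [[a,b],[c,d]], inverse = (1/det)·[[d,-b],[-c,a]]
det = (-1)(-3) - (-1)(-2) = 3 - 2 = 1
Inverse = [[-3, 1], [2, -1]]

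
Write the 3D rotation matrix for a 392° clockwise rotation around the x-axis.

Rotation matrix for clockwise 392° around x-axis:
A clockwise rotation by 392° is a counterclockwise rotation by -392°.
cos(-392°) = 0.8480, sin(-392°) = -0.5299
Result: [[1, 0, 0], [0, 0.8480, 0.5299], [0, -0.5299, 0.8480]]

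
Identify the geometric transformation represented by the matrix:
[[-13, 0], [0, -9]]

This matrix represents: non-uniform scaling by sx = -13, sy = -9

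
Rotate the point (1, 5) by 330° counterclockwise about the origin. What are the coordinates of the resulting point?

Rotation matrix for 330°: [[cos 330°, -sin 330°], [sin 330°, cos 330°]] ≈ [[0.866025, 0.500000], [-0.500000, 0.866025]]
[[0.866025, 0.500000], [-0.500000, 0.866025]] × [1, 5]ᵀ ≈ [3.3660, 3.8301]ᵀ
Result: (3.3660, 3.8301)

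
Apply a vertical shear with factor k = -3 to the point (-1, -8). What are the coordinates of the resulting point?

Shear matrix for vertical shear with factor k = -3:
[[1, 0], [-3, 1]]
Result: (-1, -8) → (-1, -5)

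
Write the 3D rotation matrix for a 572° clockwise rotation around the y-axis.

Rotation matrix for clockwise 572° around y-axis:
A clockwise rotation by 572° is a counterclockwise rotation by -572°.
cos(-572°) = -0.8480, sin(-572°) = 0.5299
Result: [[-0.8480, 0, 0.5299], [0, 1, 0], [-0.5299, 0, -0.8480]]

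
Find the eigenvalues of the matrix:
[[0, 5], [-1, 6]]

Characteristic equation: det(A - λI) = 0
λ² - (trace)λ + (det) = 0
trace = 0 + 6 = 6, det = (0)(6) - (5)(-1) = 5
λ² - (6)λ + (5) = 0
λ = (6 ± √((6)² - 4·(5))) / 2 = (6 ± √16) / 2
Solving: λ = 1, 5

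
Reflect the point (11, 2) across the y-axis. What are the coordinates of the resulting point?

Reflection across y-axis: (11, 2) → (-11, 2)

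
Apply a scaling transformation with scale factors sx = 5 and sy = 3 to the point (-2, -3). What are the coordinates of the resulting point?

Scaling matrix:
[[5, 0], [0, 3]]
Result: (-2 × 5, -3 × 3) = (-10, -9)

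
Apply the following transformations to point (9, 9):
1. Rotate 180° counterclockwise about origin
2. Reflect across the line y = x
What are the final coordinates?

Step 1: Rotate 180° → (-9, -9)
Step 2: Reflect across line y = x → (-9, -9)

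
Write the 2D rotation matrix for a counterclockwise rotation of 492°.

Rotation matrix formula: [[cos θ, -sin θ], [sin θ, cos θ]]
For θ = 492°:
cos(492°) = -0.6691
sin(492°) = 0.7431
Result: [[-0.6691, -0.7431], [0.7431, -0.6691]]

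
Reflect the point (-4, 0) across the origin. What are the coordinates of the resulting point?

Reflection across origin: (-4, 0) → (4, 0)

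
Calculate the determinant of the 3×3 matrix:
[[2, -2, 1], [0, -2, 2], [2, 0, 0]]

Expansion along first row:
det = 2·det([[-2,2],[0,0]]) - -2·det([[0,2],[2,0]]) + 1·det([[0,-2],[2,0]])
    = 2·(-2·0 - 2·0) - -2·(0·0 - 2·2) + 1·(0·0 - -2·2)
    = 2·0 - -2·-4 + 1·4
    = 0 + -8 + 4 = -4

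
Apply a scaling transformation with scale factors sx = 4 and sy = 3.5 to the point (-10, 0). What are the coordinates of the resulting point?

Scaling matrix:
[[4, 0], [0, 3.50]]
Result: (-10 × 4, 0 × 3.5) = (-40, 0)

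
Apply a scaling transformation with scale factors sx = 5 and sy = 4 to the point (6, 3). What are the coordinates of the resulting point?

Scaling matrix:
[[5, 0], [0, 4]]
Result: (6 × 5, 3 × 4) = (30, 12)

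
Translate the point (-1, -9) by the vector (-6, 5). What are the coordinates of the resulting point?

Translation by (-6, 5) (homogeneous matrix [[1, 0, -6], [0, 1, 5], [0, 0, 1]]):
x' = -1 + -6 = -7
y' = -9 + 5 = -4
Result: (-7, -4)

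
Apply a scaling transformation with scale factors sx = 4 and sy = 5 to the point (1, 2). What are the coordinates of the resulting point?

Scaling matrix:
[[4, 0], [0, 5]]
Result: (1 × 4, 2 × 5) = (4, 10)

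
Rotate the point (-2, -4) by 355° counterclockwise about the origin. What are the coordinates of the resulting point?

Rotation matrix for 355°: [[cos 355°, -sin 355°], [sin 355°, cos 355°]] ≈ [[0.996195, 0.087156], [-0.087156, 0.996195]]
[[0.996195, 0.087156], [-0.087156, 0.996195]] × [-2, -4]ᵀ ≈ [-2.3410, -3.8105]ᵀ
Result: (-2.3410, -3.8105)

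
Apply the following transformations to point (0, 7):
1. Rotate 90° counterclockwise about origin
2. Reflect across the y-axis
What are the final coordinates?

Step 1: Rotate 90° → (-7, 0)
Step 2: Reflect across y-axis → (7, 0)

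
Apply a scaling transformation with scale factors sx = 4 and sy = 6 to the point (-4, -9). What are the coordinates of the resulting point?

Scaling matrix:
[[4, 0], [0, 6]]
Result: (-4 × 4, -9 × 6) = (-16, -54)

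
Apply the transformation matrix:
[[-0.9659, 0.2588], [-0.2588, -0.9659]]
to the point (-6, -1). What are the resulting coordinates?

Matrix multiplication:
[[-0.9659, 0.2588], [-0.2588, -0.9659]] × [-6, -1]ᵀ
= [(-0.9659)(-6) + (0.2588)(-1), (-0.2588)(-6) + (-0.9659)(-1)]ᵀ
= [5.5366, 2.5187]ᵀ
Result: (5.5366, 2.5187)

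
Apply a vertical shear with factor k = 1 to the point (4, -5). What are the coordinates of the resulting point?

Shear matrix for vertical shear with factor k = 1:
[[1, 0], [1, 1]]
Result: (4, -5) → (4, -1)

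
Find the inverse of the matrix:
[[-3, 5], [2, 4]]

For [[a,b],[c,d]], inverse = (1/det)·[[d,-b],[-c,a]]
det = (-3)(4) - (5)(2) = -12 - 10 = -22
Inverse = (1/-22)·[[4, -5], [-2, -3]]
= [[-2/11, 5/22], [1/11, 3/22]]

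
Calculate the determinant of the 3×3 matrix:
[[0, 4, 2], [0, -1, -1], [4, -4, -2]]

Expansion along first row:
det = 0·det([[-1,-1],[-4,-2]]) - 4·det([[0,-1],[4,-2]]) + 2·det([[0,-1],[4,-4]])
    = 0·(-1·-2 - -1·-4) - 4·(0·-2 - -1·4) + 2·(0·-4 - -1·4)
    = 0·-2 - 4·4 + 2·4
    = 0 + -16 + 8 = -8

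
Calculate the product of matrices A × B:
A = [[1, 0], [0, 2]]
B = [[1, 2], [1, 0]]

Matrix multiplication:
C[0][0] = 1×1 + 0×1 = 1
C[0][1] = 1×2 + 0×0 = 2
C[1][0] = 0×1 + 2×1 = 2
C[1][1] = 0×2 + 2×0 = 0
Result: [[1, 2], [2, 0]]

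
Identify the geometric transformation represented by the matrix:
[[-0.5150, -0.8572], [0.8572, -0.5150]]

This matrix represents: rotation by 121° counterclockwise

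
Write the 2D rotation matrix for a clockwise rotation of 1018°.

Rotation matrix formula: [[cos θ, -sin θ], [sin θ, cos θ]]
A clockwise rotation by 1018° is equivalent to a counterclockwise rotation by -1018°.
For θ = -1018°:
cos(-1018°) = 0.4695
sin(-1018°) = 0.8829
Result: [[0.4695, -0.8829], [0.8829, 0.4695]]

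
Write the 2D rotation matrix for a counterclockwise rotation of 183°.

Rotation matrix formula: [[cos θ, -sin θ], [sin θ, cos θ]]
For θ = 183°:
cos(183°) = -0.9986
sin(183°) = -0.0523
Result: [[-0.9986, 0.0523], [-0.0523, -0.9986]]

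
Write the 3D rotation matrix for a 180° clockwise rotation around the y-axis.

Rotation matrix for clockwise 180° around y-axis:
A clockwise rotation by 180° is a counterclockwise rotation by -180°.
cos(-180°) = -1, sin(-180°) = 0
Result: [[-1, 0, 0], [0, 1, 0], [0, 0, -1]]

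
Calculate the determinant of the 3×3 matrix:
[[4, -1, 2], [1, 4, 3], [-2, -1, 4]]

Expansion along first row:
det = 4·det([[4,3],[-1,4]]) - -1·det([[1,3],[-2,4]]) + 2·det([[1,4],[-2,-1]])
    = 4·(4·4 - 3·-1) - -1·(1·4 - 3·-2) + 2·(1·-1 - 4·-2)
    = 4·19 - -1·10 + 2·7
    = 76 + 10 + 14 = 100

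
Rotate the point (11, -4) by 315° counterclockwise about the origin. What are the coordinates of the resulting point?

Rotation matrix for 315°: [[cos 315°, -sin 315°], [sin 315°, cos 315°]] ≈ [[0.707107, 0.707107], [-0.707107, 0.707107]]
[[0.707107, 0.707107], [-0.707107, 0.707107]] × [11, -4]ᵀ ≈ [4.9497, -10.6066]ᵀ
Result: (4.9497, -10.6066)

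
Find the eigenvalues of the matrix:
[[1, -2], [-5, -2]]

Characteristic equation: det(A - λI) = 0
λ² - (trace)λ + (det) = 0
trace = 1 + -2 = -1, det = (1)(-2) - (-2)(-5) = -12
λ² - (-1)λ + (-12) = 0
λ = (-1 ± √((-1)² - 4·(-12))) / 2 = (-1 ± √49) / 2
Solving: λ = -4, 3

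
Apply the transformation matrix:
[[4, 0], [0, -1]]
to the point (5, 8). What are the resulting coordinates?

Matrix multiplication:
[[4, 0], [0, -1]] × [5, 8]ᵀ
= [(4)(5) + (0)(8), (0)(5) + (-1)(8)]ᵀ
= [20, -8]ᵀ
Result: (20, -8)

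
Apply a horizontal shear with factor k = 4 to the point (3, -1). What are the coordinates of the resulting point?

Shear matrix for horizontal shear with factor k = 4:
[[1, 4], [0, 1]]
Result: (3, -1) → (-1, -1)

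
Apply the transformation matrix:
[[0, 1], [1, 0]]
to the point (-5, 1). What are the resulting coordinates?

Matrix multiplication:
[[0, 1], [1, 0]] × [-5, 1]ᵀ
= [(0)(-5) + (1)(1), (1)(-5) + (0)(1)]ᵀ
= [1, -5]ᵀ
Result: (1, -5)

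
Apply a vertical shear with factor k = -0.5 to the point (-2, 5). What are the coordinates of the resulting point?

Shear matrix for vertical shear with factor k = -0.5:
[[1, 0], [-0.50, 1]]
Result: (-2, 5) → (-2, 6)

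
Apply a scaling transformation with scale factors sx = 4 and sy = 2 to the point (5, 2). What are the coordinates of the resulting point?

Scaling matrix:
[[4, 0], [0, 2]]
Result: (5 × 4, 2 × 2) = (20, 4)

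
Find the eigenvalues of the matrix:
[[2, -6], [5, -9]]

Characteristic equation: det(A - λI) = 0
λ² - (trace)λ + (det) = 0
trace = 2 + -9 = -7, det = (2)(-9) - (-6)(5) = 12
λ² - (-7)λ + (12) = 0
λ = (-7 ± √((-7)² - 4·(12))) / 2 = (-7 ± √1) / 2
Solving: λ = -4, -3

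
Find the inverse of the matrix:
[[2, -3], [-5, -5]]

For [[a,b],[c,d]], inverse = (1/det)·[[d,-b],[-c,a]]
det = (2)(-5) - (-3)(-5) = -10 - 15 = -25
Inverse = (1/-25)·[[-5, 3], [5, 2]]
= [[1/5, -3/25], [-1/5, -2/25]]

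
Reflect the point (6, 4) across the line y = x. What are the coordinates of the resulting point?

Reflection across line y = x: (6, 4) → (4, 6)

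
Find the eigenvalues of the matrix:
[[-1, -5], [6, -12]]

Characteristic equation: det(A - λI) = 0
λ² - (trace)λ + (det) = 0
trace = -1 + -12 = -13, det = (-1)(-12) - (-5)(6) = 42
λ² - (-13)λ + (42) = 0
λ = (-13 ± √((-13)² - 4·(42))) / 2 = (-13 ± √1) / 2
Solving: λ = -7, -6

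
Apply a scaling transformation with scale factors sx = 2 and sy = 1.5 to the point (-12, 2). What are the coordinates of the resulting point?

Scaling matrix:
[[2, 0], [0, 1.50]]
Result: (-12 × 2, 2 × 1.5) = (-24, 3)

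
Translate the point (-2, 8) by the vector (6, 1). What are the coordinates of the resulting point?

Translation by (6, 1) (homogeneous matrix [[1, 0, 6], [0, 1, 1], [0, 0, 1]]):
x' = -2 + 6 = 4
y' = 8 + 1 = 9
Result: (4, 9)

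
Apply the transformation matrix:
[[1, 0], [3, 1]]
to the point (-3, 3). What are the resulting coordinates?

Matrix multiplication:
[[1, 0], [3, 1]] × [-3, 3]ᵀ
= [(1)(-3) + (0)(3), (3)(-3) + (1)(3)]ᵀ
= [-3, -6]ᵀ
Result: (-3, -6)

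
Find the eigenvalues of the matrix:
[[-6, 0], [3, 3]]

Characteristic equation: det(A - λI) = 0
λ² - (trace)λ + (det) = 0
trace = -6 + 3 = -3, det = (-6)(3) - (0)(3) = -18
λ² - (-3)λ + (-18) = 0
λ = (-3 ± √((-3)² - 4·(-18))) / 2 = (-3 ± √81) / 2
Solving: λ = -6, 3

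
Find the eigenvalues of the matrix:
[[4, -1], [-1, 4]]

Characteristic equation: det(A - λI) = 0
λ² - (trace)λ + (det) = 0
trace = 4 + 4 = 8, det = (4)(4) - (-1)(-1) = 15
λ² - (8)λ + (15) = 0
λ = (8 ± √((8)² - 4·(15))) / 2 = (8 ± √4) / 2
Solving: λ = 3, 5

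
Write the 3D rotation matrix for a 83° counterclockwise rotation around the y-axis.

Rotation matrix for counterclockwise 83° around y-axis:
cos(83°) = 0.1219, sin(83°) = 0.9925
Result: [[0.1219, 0, 0.9925], [0, 1, 0], [-0.9925, 0, 0.1219]]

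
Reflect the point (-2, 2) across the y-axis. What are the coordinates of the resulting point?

Reflection across y-axis: (-2, 2) → (2, 2)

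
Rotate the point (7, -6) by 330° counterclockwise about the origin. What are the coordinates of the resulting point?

Rotation matrix for 330°: [[cos 330°, -sin 330°], [sin 330°, cos 330°]] ≈ [[0.866025, 0.500000], [-0.500000, 0.866025]]
[[0.866025, 0.500000], [-0.500000, 0.866025]] × [7, -6]ᵀ ≈ [3.0622, -8.6962]ᵀ
Result: (3.0622, -8.6962)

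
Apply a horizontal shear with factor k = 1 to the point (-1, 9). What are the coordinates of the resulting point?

Shear matrix for horizontal shear with factor k = 1:
[[1, 1], [0, 1]]
Result: (-1, 9) → (8, 9)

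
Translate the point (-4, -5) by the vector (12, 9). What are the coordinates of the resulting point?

Translation by (12, 9) (homogeneous matrix [[1, 0, 12], [0, 1, 9], [0, 0, 1]]):
x' = -4 + 12 = 8
y' = -5 + 9 = 4
Result: (8, 4)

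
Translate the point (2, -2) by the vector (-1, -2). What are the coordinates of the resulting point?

Translation by (-1, -2) (homogeneous matrix [[1, 0, -1], [0, 1, -2], [0, 0, 1]]):
x' = 2 + -1 = 1
y' = -2 + -2 = -4
Result: (1, -4)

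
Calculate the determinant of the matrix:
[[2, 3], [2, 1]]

For a 2×2 matrix [[a, b], [c, d]], det = ad - bc
det = (2)(1) - (3)(2) = 2 - 6 = -4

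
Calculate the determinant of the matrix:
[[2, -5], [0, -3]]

For a 2×2 matrix [[a, b], [c, d]], det = ad - bc
det = (2)(-3) - (-5)(0) = -6 - 0 = -6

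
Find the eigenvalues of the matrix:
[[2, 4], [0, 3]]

Characteristic equation: det(A - λI) = 0
λ² - (trace)λ + (det) = 0
trace = 2 + 3 = 5, det = (2)(3) - (4)(0) = 6
λ² - (5)λ + (6) = 0
λ = (5 ± √((5)² - 4·(6))) / 2 = (5 ± √1) / 2
Solving: λ = 2, 3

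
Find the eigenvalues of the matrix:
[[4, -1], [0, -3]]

Characteristic equation: det(A - λI) = 0
λ² - (trace)λ + (det) = 0
trace = 4 + -3 = 1, det = (4)(-3) - (-1)(0) = -12
λ² - (1)λ + (-12) = 0
λ = (1 ± √((1)² - 4·(-12))) / 2 = (1 ± √49) / 2
Solving: λ = -3, 4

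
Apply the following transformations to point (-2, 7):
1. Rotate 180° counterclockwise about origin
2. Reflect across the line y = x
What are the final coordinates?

Step 1: Rotate 180° → (2, -7)
Step 2: Reflect across line y = x → (-7, 2)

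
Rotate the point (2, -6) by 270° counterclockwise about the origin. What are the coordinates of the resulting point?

Rotation matrix for 270°: [[cos 270°, -sin 270°], [sin 270°, cos 270°]] = [[0, 1], [-1, 0]]
[[0, 1], [-1, 0]] × [2, -6]ᵀ = [-6, -2]ᵀ
Result: (-6, -2)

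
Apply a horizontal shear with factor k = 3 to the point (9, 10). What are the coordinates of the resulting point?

Shear matrix for horizontal shear with factor k = 3:
[[1, 3], [0, 1]]
Result: (9, 10) → (39, 10)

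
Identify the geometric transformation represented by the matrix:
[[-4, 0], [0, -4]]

This matrix represents: uniform scaling by factor -4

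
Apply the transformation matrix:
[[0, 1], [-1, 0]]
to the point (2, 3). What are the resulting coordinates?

Matrix multiplication:
[[0, 1], [-1, 0]] × [2, 3]ᵀ
= [(0)(2) + (1)(3), (-1)(2) + (0)(3)]ᵀ
= [3, -2]ᵀ
Result: (3, -2)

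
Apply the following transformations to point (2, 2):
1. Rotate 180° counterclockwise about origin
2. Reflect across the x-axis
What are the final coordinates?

Step 1: Rotate 180° → (-2, -2)
Step 2: Reflect across x-axis → (-2, 2)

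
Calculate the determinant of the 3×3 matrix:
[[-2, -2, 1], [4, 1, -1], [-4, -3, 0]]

Expansion along first row:
det = -2·det([[1,-1],[-3,0]]) - -2·det([[4,-1],[-4,0]]) + 1·det([[4,1],[-4,-3]])
    = -2·(1·0 - -1·-3) - -2·(4·0 - -1·-4) + 1·(4·-3 - 1·-4)
    = -2·-3 - -2·-4 + 1·-8
    = 6 + -8 + -8 = -10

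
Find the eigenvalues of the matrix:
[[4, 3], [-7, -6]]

Characteristic equation: det(A - λI) = 0
λ² - (trace)λ + (det) = 0
trace = 4 + -6 = -2, det = (4)(-6) - (3)(-7) = -3
λ² - (-2)λ + (-3) = 0
λ = (-2 ± √((-2)² - 4·(-3))) / 2 = (-2 ± √16) / 2
Solving: λ = -3, 1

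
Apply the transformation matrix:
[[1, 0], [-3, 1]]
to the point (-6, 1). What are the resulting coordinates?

Matrix multiplication:
[[1, 0], [-3, 1]] × [-6, 1]ᵀ
= [(1)(-6) + (0)(1), (-3)(-6) + (1)(1)]ᵀ
= [-6, 19]ᵀ
Result: (-6, 19)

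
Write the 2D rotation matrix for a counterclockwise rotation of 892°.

Rotation matrix formula: [[cos θ, -sin θ], [sin θ, cos θ]]
For θ = 892°:
cos(892°) = -0.9903
sin(892°) = 0.1392
Result: [[-0.9903, -0.1392], [0.1392, -0.9903]]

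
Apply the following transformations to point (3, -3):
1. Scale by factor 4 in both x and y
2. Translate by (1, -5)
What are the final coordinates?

Step 1: Scale (3, -3) by 4 → (12, -12)
Step 2: Translate by (1, -5) → (13, -17)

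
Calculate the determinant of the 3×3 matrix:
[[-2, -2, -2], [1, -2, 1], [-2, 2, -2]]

Expansion along first row:
det = -2·det([[-2,1],[2,-2]]) - -2·det([[1,1],[-2,-2]]) + -2·det([[1,-2],[-2,2]])
    = -2·(-2·-2 - 1·2) - -2·(1·-2 - 1·-2) + -2·(1·2 - -2·-2)
    = -2·2 - -2·0 + -2·-2
    = -4 + 0 + 4 = 0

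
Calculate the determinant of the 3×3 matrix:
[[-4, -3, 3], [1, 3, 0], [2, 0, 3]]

Expansion along first row:
det = -4·det([[3,0],[0,3]]) - -3·det([[1,0],[2,3]]) + 3·det([[1,3],[2,0]])
    = -4·(3·3 - 0·0) - -3·(1·3 - 0·2) + 3·(1·0 - 3·2)
    = -4·9 - -3·3 + 3·-6
    = -36 + 9 + -18 = -45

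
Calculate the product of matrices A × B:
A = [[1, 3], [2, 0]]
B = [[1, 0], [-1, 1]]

Matrix multiplication:
C[0][0] = 1×1 + 3×-1 = -2
C[0][1] = 1×0 + 3×1 = 3
C[1][0] = 2×1 + 0×-1 = 2
C[1][1] = 2×0 + 0×1 = 0
Result: [[-2, 3], [2, 0]]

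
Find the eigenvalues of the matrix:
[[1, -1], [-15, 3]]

Characteristic equation: det(A - λI) = 0
λ² - (trace)λ + (det) = 0
trace = 1 + 3 = 4, det = (1)(3) - (-1)(-15) = -12
λ² - (4)λ + (-12) = 0
λ = (4 ± √((4)² - 4·(-12))) / 2 = (4 ± √64) / 2
Solving: λ = -2, 6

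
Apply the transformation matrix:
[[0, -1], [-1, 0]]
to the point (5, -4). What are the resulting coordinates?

Matrix multiplication:
[[0, -1], [-1, 0]] × [5, -4]ᵀ
= [(0)(5) + (-1)(-4), (-1)(5) + (0)(-4)]ᵀ
= [4, -5]ᵀ
Result: (4, -5)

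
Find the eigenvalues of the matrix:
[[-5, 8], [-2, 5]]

Characteristic equation: det(A - λI) = 0
λ² - (trace)λ + (det) = 0
trace = -5 + 5 = 0, det = (-5)(5) - (8)(-2) = -9
λ² - (0)λ + (-9) = 0
λ = (0 ± √((0)² - 4·(-9))) / 2 = (0 ± √36) / 2
Solving: λ = -3, 3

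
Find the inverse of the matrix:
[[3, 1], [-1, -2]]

For [[a,b],[c,d]], inverse = (1/det)·[[d,-b],[-c,a]]
det = (3)(-2) - (1)(-1) = -6 - -1 = -5
Inverse = (1/-5)·[[-2, -1], [1, 3]]
= [[2/5, 1/5], [-1/5, -3/5]]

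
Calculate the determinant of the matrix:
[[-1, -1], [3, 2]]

For a 2×2 matrix [[a, b], [c, d]], det = ad - bc
det = (-1)(2) - (-1)(3) = -2 - -3 = 1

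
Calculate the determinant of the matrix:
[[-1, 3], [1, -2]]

For a 2×2 matrix [[a, b], [c, d]], det = ad - bc
det = (-1)(-2) - (3)(1) = 2 - 3 = -1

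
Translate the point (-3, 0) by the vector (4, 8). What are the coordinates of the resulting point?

Translation by (4, 8) (homogeneous matrix [[1, 0, 4], [0, 1, 8], [0, 0, 1]]):
x' = -3 + 4 = 1
y' = 0 + 8 = 8
Result: (1, 8)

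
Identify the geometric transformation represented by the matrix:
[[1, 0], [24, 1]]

This matrix represents: vertical shear with factor 24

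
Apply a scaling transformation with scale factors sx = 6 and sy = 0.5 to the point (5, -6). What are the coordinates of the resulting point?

Scaling matrix:
[[6, 0], [0, 0.50]]
Result: (5 × 6, -6 × 0.5) = (30, -3)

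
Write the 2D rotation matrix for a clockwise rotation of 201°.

Rotation matrix formula: [[cos θ, -sin θ], [sin θ, cos θ]]
A clockwise rotation by 201° is equivalent to a counterclockwise rotation by -201°.
For θ = -201°:
cos(-201°) = -0.9336
sin(-201°) = 0.3584
Result: [[-0.9336, -0.3584], [0.3584, -0.9336]]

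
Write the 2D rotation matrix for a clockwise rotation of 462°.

Rotation matrix formula: [[cos θ, -sin θ], [sin θ, cos θ]]
A clockwise rotation by 462° is equivalent to a counterclockwise rotation by -462°.
For θ = -462°:
cos(-462°) = -0.2079
sin(-462°) = -0.9781
Result: [[-0.2079, 0.9781], [-0.9781, -0.2079]]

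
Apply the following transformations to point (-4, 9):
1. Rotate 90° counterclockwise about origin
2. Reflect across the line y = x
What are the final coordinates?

Step 1: Rotate 90° → (-9, -4)
Step 2: Reflect across line y = x → (-4, -9)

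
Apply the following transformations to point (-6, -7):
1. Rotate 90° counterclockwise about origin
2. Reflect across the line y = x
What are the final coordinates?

Step 1: Rotate 90° → (7, -6)
Step 2: Reflect across line y = x → (-6, 7)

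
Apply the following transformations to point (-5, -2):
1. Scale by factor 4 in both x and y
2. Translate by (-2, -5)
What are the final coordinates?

Step 1: Scale (-5, -2) by 4 → (-20, -8)
Step 2: Translate by (-2, -5) → (-22, -13)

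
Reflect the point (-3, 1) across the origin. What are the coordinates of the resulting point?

Reflection across origin: (-3, 1) → (3, -1)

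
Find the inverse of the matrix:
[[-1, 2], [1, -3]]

For [[a,b],[c,d]], inverse = (1/det)·[[d,-b],[-c,a]]
det = (-1)(-3) - (2)(1) = 3 - 2 = 1
Inverse = [[-3, -2], [-1, -1]]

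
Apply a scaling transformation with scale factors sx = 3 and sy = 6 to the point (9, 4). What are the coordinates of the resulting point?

Scaling matrix:
[[3, 0], [0, 6]]
Result: (9 × 3, 4 × 6) = (27, 24)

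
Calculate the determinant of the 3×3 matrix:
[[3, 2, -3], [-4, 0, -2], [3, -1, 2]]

Expansion along first row:
det = 3·det([[0,-2],[-1,2]]) - 2·det([[-4,-2],[3,2]]) + -3·det([[-4,0],[3,-1]])
    = 3·(0·2 - -2·-1) - 2·(-4·2 - -2·3) + -3·(-4·-1 - 0·3)
    = 3·-2 - 2·-2 + -3·4
    = -6 + 4 + -12 = -14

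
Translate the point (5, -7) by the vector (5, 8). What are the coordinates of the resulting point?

Translation by (5, 8) (homogeneous matrix [[1, 0, 5], [0, 1, 8], [0, 0, 1]]):
x' = 5 + 5 = 10
y' = -7 + 8 = 1
Result: (10, 1)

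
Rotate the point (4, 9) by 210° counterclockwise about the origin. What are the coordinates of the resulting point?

Rotation matrix for 210°: [[cos 210°, -sin 210°], [sin 210°, cos 210°]] ≈ [[-0.866025, 0.500000], [-0.500000, -0.866025]]
[[-0.866025, 0.500000], [-0.500000, -0.866025]] × [4, 9]ᵀ ≈ [1.0359, -9.7942]ᵀ
Result: (1.0359, -9.7942)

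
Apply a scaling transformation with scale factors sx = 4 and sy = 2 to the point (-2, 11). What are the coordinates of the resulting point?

Scaling matrix:
[[4, 0], [0, 2]]
Result: (-2 × 4, 11 × 2) = (-8, 22)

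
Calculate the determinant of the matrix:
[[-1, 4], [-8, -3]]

For a 2×2 matrix [[a, b], [c, d]], det = ad - bc
det = (-1)(-3) - (4)(-8) = 3 - -32 = 35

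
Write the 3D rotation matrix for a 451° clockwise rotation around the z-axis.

Rotation matrix for clockwise 451° around z-axis:
A clockwise rotation by 451° is a counterclockwise rotation by -451°.
cos(-451°) = -0.0175, sin(-451°) = -0.9998
Result: [[-0.0175, 0.9998, 0], [-0.9998, -0.0175, 0], [0, 0, 1]]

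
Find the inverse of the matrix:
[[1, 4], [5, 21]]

For [[a,b],[c,d]], inverse = (1/det)·[[d,-b],[-c,a]]
det = (1)(21) - (4)(5) = 21 - 20 = 1
Inverse = [[21, -4], [-5, 1]]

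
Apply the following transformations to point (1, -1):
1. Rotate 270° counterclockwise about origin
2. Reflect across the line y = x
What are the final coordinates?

Step 1: Rotate 270° → (-1, -1)
Step 2: Reflect across line y = x → (-1, -1)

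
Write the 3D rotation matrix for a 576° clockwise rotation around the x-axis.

Rotation matrix for clockwise 576° around x-axis:
A clockwise rotation by 576° is a counterclockwise rotation by -576°.
cos(-576°) = -0.8090, sin(-576°) = 0.5878
Result: [[1, 0, 0], [0, -0.8090, -0.5878], [0, 0.5878, -0.8090]]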